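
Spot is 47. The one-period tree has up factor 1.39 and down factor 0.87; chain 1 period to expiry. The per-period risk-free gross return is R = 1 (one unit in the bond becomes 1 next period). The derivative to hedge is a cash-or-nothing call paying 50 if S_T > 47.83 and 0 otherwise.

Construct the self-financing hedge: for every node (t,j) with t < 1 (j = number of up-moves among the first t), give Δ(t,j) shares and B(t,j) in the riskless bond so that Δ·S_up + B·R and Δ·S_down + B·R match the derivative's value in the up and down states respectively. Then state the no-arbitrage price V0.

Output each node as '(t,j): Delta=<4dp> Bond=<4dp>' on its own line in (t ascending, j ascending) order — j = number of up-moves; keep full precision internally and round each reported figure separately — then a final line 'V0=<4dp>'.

No-arbitrage ⇒ martingale measure with p* = (R−d)/(u−d) = 0.2500.
Terminal payoffs: V(1,0)=0.0000, V(1,1)=50.0000
(0,0): S=47.0000. Δ = (V_up−V_dn)/(S_up−S_dn) = (50.0000−0.0000)/(65.3300−40.8900) = 2.0458. V = [p*·50.0000 + (1−p*)·0.0000]/1 = 12.5000. B = V − Δ·S = -83.6538.
Self-financing check: at every node Δ·S+B equals the discounted successor values.

(0,0): Delta=2.0458 Bond=-83.6538
V0=12.5000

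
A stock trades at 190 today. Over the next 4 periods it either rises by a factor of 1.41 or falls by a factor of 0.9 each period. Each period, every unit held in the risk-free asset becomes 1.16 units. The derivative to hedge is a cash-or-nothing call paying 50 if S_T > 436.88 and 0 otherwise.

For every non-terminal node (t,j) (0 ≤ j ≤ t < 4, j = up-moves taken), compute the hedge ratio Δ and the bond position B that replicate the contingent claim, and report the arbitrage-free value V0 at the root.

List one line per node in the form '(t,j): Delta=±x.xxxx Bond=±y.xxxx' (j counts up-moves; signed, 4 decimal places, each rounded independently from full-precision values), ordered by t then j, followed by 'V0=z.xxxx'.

(0,0): Delta=0.1263 Bond=-14.9666
(1,0): Delta=0.1107 Bond=-14.6918
(1,1): Delta=0.1359 Bond=-19.9281
(2,0): Delta=0.0000 Bond=0.0000
(2,1): Delta=0.1787 Bond=-33.4295
(2,2): Delta=0.1097 Bond=-13.2004
(3,0): Delta=0.0000 Bond=0.0000
(3,1): Delta=0.0000 Bond=0.0000
(3,2): Delta=0.2884 Bond=-76.0649
(3,3): Delta=0.0000 Bond=43.1034
V0=9.0396

The replicating-portfolio and risk-neutral prices coincide; use p* = (1.16−0.9)/(1.41−0.9) = 0.5098 for the latter.
Terminal values V(4,·): V(4,0)=0.0000, V(4,1)=0.0000, V(4,2)=0.0000, V(4,3)=50.0000, V(4,4)=50.0000
  t=3,j=0: stock 138.5100 → up 195.2991 (V=0.0000), down 124.6590 (V=0.0000). Price 0.0000; hedge Δ=0.0000, bond B=0.0000.
  t=3,j=1: stock 216.9990 → up 305.9686 (V=0.0000), down 195.2991 (V=0.0000). Price 0.0000; hedge Δ=0.0000, bond B=0.0000.
  t=3,j=2: stock 339.9651 → up 479.3508 (V=50.0000), down 305.9686 (V=0.0000). Price 21.9743; hedge Δ=0.2884, bond B=-76.0649.
  t=3,j=3: stock 532.6120 → up 750.9829 (V=50.0000), down 479.3508 (V=50.0000). Price 43.1034; hedge Δ=0.0000, bond B=43.1034.
  t=2,j=0: stock 153.9000 → up 216.9990 (V=0.0000), down 138.5100 (V=0.0000). Price 0.0000; hedge Δ=0.0000, bond B=0.0000.
  t=2,j=1: stock 241.1100 → up 339.9651 (V=21.9743), down 216.9990 (V=0.0000). Price 9.6574; hedge Δ=0.1787, bond B=-33.4295.
  t=2,j=2: stock 377.7390 → up 532.6120 (V=43.1034), down 339.9651 (V=21.9743). Price 28.2293; hedge Δ=0.1097, bond B=-13.2004.
  t=1,j=0: stock 171.0000 → up 241.1100 (V=9.6574), down 153.9000 (V=0.0000). Price 4.2443; hedge Δ=0.1107, bond B=-14.6918.
  t=1,j=1: stock 267.9000 → up 377.7390 (V=28.2293), down 241.1100 (V=9.6574). Price 16.4875; hedge Δ=0.1359, bond B=-19.9281.
  t=0,j=0: stock 190.0000 → up 267.9000 (V=16.4875), down 171.0000 (V=4.2443). Price 9.0396; hedge Δ=0.1263, bond B=-14.9666.
Each (Δ,B) replicates both successor values, so the strategy is self-financing and V0 is arbitrage-free.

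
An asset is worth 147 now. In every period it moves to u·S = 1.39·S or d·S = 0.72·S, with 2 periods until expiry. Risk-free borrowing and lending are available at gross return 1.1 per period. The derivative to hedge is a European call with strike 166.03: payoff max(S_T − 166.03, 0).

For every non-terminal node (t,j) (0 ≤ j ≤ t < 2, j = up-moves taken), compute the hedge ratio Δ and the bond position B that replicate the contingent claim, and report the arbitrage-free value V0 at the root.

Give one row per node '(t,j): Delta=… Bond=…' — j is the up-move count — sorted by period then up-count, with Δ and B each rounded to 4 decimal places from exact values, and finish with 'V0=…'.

(0,0): Delta=0.6177 Bond=-59.4322
(1,0): Delta=0.0000 Bond=0.0000
(1,1): Delta=0.8619 Bond=-115.2671
V0=31.3670

No-arbitrage ⇒ martingale measure with p* = (R−d)/(u−d) = 0.5672.
At expiry t=2: V(2,0)=0.0000, V(2,1)=0.0000, V(2,2)=117.9887
  t=1,j=0: stock 105.8400 → up 147.1176 (V=0.0000), down 76.2048 (V=0.0000). Price 0.0000; hedge Δ=0.0000, bond B=0.0000.
  t=1,j=1: stock 204.3300 → up 284.0187 (V=117.9887), down 147.1176 (V=0.0000). Price 60.8354; hedge Δ=0.8619, bond B=-115.2671.
  t=0,j=0: stock 147.0000 → up 204.3300 (V=60.8354), down 105.8400 (V=0.0000). Price 31.3670; hedge Δ=0.6177, bond B=-59.4322.
Self-financing check: at every node Δ·S+B equals the discounted successor values.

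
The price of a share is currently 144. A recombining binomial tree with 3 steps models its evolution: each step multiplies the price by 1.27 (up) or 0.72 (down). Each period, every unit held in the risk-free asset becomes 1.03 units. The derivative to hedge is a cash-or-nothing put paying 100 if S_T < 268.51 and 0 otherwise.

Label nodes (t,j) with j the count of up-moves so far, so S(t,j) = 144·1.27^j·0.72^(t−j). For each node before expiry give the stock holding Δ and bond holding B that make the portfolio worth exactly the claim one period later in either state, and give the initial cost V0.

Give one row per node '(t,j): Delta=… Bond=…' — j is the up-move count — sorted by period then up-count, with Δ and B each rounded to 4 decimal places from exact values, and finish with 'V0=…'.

Since d<R<u, set p* = (R−d)/(u−d) = 0.5636; price each node as the discounted p*-expectation of its children.
At expiry t=3: V(3,0)=100.0000, V(3,1)=100.0000, V(3,2)=100.0000, V(3,3)=0.0000
(2,0): S=74.6496. Δ = (V_up−V_dn)/(S_up−S_dn) = (100.0000−100.0000)/(94.8050−53.7477) = 0.0000. V = [p*·100.0000 + (1−p*)·100.0000]/1.03 = 97.0874. B = V − Δ·S = 97.0874.
(2,1): S=131.6736. Δ = (V_up−V_dn)/(S_up−S_dn) = (100.0000−100.0000)/(167.2255−94.8050) = 0.0000. V = [p*·100.0000 + (1−p*)·100.0000]/1.03 = 97.0874. B = V − Δ·S = 97.0874.
(2,2): S=232.2576. Δ = (V_up−V_dn)/(S_up−S_dn) = (0.0000−100.0000)/(294.9672−167.2255) = -0.7828. V = [p*·0.0000 + (1−p*)·100.0000]/1.03 = 42.3654. B = V − Δ·S = 224.1836.
(1,0): S=103.6800. Δ = (V_up−V_dn)/(S_up−S_dn) = (97.0874−97.0874)/(131.6736−74.6496) = 0.0000. V = [p*·97.0874 + (1−p*)·97.0874]/1.03 = 94.2596. B = V − Δ·S = 94.2596.
(1,1): S=182.8800. Δ = (V_up−V_dn)/(S_up−S_dn) = (42.3654−97.0874)/(232.2576−131.6736) = -0.5440. V = [p*·42.3654 + (1−p*)·97.0874]/1.03 = 64.3146. B = V − Δ·S = 163.8091.
(0,0): S=144.0000. Δ = (V_up−V_dn)/(S_up−S_dn) = (64.3146−94.2596)/(182.8800−103.6800) = -0.3781. V = [p*·64.3146 + (1−p*)·94.2596]/1.03 = 75.1277. B = V − Δ·S = 129.5731.
Self-financing check: at every node Δ·S+B equals the discounted successor values.

(0,0): Delta=-0.3781 Bond=129.5731
(1,0): Delta=0.0000 Bond=94.2596
(1,1): Delta=-0.5440 Bond=163.8091
(2,0): Delta=0.0000 Bond=97.0874
(2,1): Delta=0.0000 Bond=97.0874
(2,2): Delta=-0.7828 Bond=224.1836
V0=75.1277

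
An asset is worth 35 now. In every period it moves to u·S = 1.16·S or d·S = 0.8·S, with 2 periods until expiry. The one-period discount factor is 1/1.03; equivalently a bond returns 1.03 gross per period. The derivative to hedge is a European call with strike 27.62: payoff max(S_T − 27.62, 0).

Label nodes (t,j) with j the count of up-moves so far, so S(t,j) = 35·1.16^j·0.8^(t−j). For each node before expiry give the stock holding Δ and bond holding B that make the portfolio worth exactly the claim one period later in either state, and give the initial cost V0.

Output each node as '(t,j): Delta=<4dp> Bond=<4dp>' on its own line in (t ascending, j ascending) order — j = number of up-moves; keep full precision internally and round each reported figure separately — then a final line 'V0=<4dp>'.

(0,0): Delta=0.8548 Bond=-20.3093
(1,0): Delta=0.4821 Bond=-10.4854
(1,1): Delta=1.0000 Bond=-26.8155
V0=9.6071

Risk-neutral probability p* = (R−d)/(u−d) = (1.03−0.8)/(1.16−0.8) = 0.6389.
Terminal payoffs: V(2,0)=0.0000, V(2,1)=4.8600, V(2,2)=19.4760
(1,0): S=28.0000. Δ = (V_up−V_dn)/(S_up−S_dn) = (4.8600−0.0000)/(32.4800−22.4000) = 0.4821. V = [p*·4.8600 + (1−p*)·0.0000]/1.03 = 3.0146. B = V − Δ·S = -10.4854.
(1,1): S=40.6000. Δ = (V_up−V_dn)/(S_up−S_dn) = (19.4760−4.8600)/(47.0960−32.4800) = 1.0000. V = [p*·19.4760 + (1−p*)·4.8600]/1.03 = 13.7845. B = V − Δ·S = -26.8155.
(0,0): S=35.0000. Δ = (V_up−V_dn)/(S_up−S_dn) = (13.7845−3.0146)/(40.6000−28.0000) = 0.8548. V = [p*·13.7845 + (1−p*)·3.0146]/1.03 = 9.6071. B = V − Δ·S = -20.3093.
The time-0 hedge costs 9.6071, which is the no-arbitrage price.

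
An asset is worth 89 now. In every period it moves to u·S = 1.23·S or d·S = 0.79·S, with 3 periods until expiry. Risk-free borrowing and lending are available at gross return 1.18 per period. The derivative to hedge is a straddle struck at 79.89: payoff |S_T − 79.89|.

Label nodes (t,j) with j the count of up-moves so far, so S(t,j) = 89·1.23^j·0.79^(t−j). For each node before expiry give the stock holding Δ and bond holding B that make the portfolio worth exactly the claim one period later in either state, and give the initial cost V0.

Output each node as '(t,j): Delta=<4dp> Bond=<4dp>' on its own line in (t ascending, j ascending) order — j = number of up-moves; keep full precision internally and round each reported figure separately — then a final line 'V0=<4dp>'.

Since d<R<u, set p* = (R−d)/(u−d) = 0.8864; price each node as the discounted p*-expectation of its children.
At expiry t=3: V(3,0)=36.0095, V(3,1)=11.5698, V(3,2)=26.4820, V(3,3)=85.7272
Node (2,0) S=55.5449: V=(p*·11.5698+(1−p*)·36.0095)/1.18=12.1585; Δ=(11.5698−36.0095)/(68.3202−43.8805)=-1.0000; B=V−Δ·S=67.7034
Node (2,1) S=86.4813: V=(p*·26.4820+(1−p*)·11.5698)/1.18=21.0063; Δ=(26.4820−11.5698)/(106.3720−68.3202)=0.3919; B=V−Δ·S=-12.8851
Node (2,2) S=134.6481: V=(p*·85.7272+(1−p*)·26.4820)/1.18=66.9447; Δ=(85.7272−26.4820)/(165.6172−106.3720)=1.0000; B=V−Δ·S=-67.7034
Node (1,0) S=70.3100: V=(p*·21.0063+(1−p*)·12.1585)/1.18=16.9499; Δ=(21.0063−12.1585)/(86.4813−55.5449)=0.2860; B=V−Δ·S=-3.1588
Node (1,1) S=109.4700: V=(p*·66.9447+(1−p*)·21.0063)/1.18=52.3088; Δ=(66.9447−21.0063)/(134.6481−86.4813)=0.9537; B=V−Δ·S=-52.0966
Node (0,0) S=89.0000: V=(p*·52.3088+(1−p*)·16.9499)/1.18=40.9244; Δ=(52.3088−16.9499)/(109.4700−70.3100)=0.9029; B=V−Δ·S=-39.4369
The time-0 hedge costs 40.9244, which is the no-arbitrage price.

(0,0): Delta=0.9029 Bond=-39.4369
(1,0): Delta=0.2860 Bond=-3.1588
(1,1): Delta=0.9537 Bond=-52.0966
(2,0): Delta=-1.0000 Bond=67.7034
(2,1): Delta=0.3919 Bond=-12.8851
(2,2): Delta=1.0000 Bond=-67.7034
V0=40.9244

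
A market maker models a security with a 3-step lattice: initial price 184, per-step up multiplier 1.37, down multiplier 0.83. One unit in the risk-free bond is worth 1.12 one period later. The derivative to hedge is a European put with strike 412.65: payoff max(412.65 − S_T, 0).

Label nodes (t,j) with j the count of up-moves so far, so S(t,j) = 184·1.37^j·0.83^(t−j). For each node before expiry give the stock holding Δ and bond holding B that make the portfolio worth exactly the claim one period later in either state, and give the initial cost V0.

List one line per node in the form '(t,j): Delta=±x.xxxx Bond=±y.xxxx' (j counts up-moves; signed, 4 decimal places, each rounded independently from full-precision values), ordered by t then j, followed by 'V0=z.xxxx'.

(0,0): Delta=-0.8601 Bond=274.6333
(1,0): Delta=-1.0000 Bond=328.9621
(1,1): Delta=-0.7870 Bond=289.1645
(2,0): Delta=-1.0000 Bond=368.4375
(2,1): Delta=-1.0000 Bond=368.4375
(2,2): Delta=-0.6757 Bond=285.4389
V0=116.3836

Since d<R<u, set p* = (R−d)/(u−d) = 0.5370; price each node as the discounted p*-expectation of its children.
Terminal payoffs: V(3,0)=307.4412, V(3,1)=238.9921, V(3,2)=126.0098, V(3,3)=0.0000
Node (2,0) S=126.7576: V=(p*·238.9921+(1−p*)·307.4412)/1.12=241.6799; Δ=(238.9921−307.4412)/(173.6579−105.2088)=-1.0000; B=V−Δ·S=368.4375
Node (2,1) S=209.2264: V=(p*·126.0098+(1−p*)·238.9921)/1.12=159.2111; Δ=(126.0098−238.9921)/(286.6402−173.6579)=-1.0000; B=V−Δ·S=368.4375
Node (2,2) S=345.3496: V=(p*·0.0000+(1−p*)·126.0098)/1.12=52.0874; Δ=(0.0000−126.0098)/(473.1290−286.6402)=-0.6757; B=V−Δ·S=285.4389
Node (1,0) S=152.7200: V=(p*·159.2111+(1−p*)·241.6799)/1.12=176.2421; Δ=(159.2111−241.6799)/(209.2264−126.7576)=-1.0000; B=V−Δ·S=328.9621
Node (1,1) S=252.0800: V=(p*·52.0874+(1−p*)·159.2111)/1.12=90.7872; Δ=(52.0874−159.2111)/(345.3496−209.2264)=-0.7870; B=V−Δ·S=289.1645
Node (0,0) S=184.0000: V=(p*·90.7872+(1−p*)·176.2421)/1.12=116.3836; Δ=(90.7872−176.2421)/(252.0800−152.7200)=-0.8601; B=V−Δ·S=274.6333
Root portfolio cost Δ·184+B reproduces V0=116.3836.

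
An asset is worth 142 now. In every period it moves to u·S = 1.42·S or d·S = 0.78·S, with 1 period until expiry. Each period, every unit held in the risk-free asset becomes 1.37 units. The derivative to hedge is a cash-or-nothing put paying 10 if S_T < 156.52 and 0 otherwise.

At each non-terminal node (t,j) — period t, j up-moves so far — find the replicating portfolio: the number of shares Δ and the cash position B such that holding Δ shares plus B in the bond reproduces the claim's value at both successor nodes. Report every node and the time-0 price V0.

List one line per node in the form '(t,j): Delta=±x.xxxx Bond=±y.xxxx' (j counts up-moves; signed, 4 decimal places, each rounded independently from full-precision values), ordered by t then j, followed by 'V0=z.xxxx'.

(0,0): Delta=-0.1100 Bond=16.1953
V0=0.5703

The replicating-portfolio and risk-neutral prices coincide; use p* = (1.37−0.78)/(1.42−0.78) = 0.9219 for the latter.
Terminal values V(1,·): V(1,0)=10.0000, V(1,1)=0.0000
(0,0): S=142.0000. Δ = (V_up−V_dn)/(S_up−S_dn) = (0.0000−10.0000)/(201.6400−110.7600) = -0.1100. V = [p*·0.0000 + (1−p*)·10.0000]/1.37 = 0.5703. B = V − Δ·S = 16.1953.
Check: Δ(0,0)·S0 + B(0,0) = 0.5703 = V0.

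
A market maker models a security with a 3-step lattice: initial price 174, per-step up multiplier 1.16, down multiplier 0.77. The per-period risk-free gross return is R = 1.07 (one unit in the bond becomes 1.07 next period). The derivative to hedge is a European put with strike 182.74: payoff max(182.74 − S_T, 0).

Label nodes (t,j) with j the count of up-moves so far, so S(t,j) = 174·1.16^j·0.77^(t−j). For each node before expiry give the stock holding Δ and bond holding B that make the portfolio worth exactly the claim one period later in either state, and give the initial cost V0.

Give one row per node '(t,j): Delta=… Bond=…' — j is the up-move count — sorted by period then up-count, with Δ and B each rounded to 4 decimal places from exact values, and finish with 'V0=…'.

(0,0): Delta=-0.3233 Bond=64.4330
(1,0): Delta=-1.0000 Bond=159.6122
(1,1): Delta=-0.1885 Bond=41.7427
(2,0): Delta=-1.0000 Bond=170.7850
(2,1): Delta=-1.0000 Bond=170.7850
(2,2): Delta=-0.0269 Bond=6.8286
V0=8.1848

The replicating-portfolio and risk-neutral prices coincide; use p* = (1.07−0.77)/(1.16−0.77) = 0.7692 for the latter.
Payoff layer (t=3): V(3,0)=103.3033, V(3,1)=63.0691, V(3,2)=2.4565, V(3,3)=0.0000
Node (2,0) S=103.1646: V=(p*·63.0691+(1−p*)·103.3033)/1.07=67.6204; Δ=(63.0691−103.3033)/(119.6709−79.4367)=-1.0000; B=V−Δ·S=170.7850
Node (2,1) S=155.4168: V=(p*·2.4565+(1−p*)·63.0691)/1.07=15.3682; Δ=(2.4565−63.0691)/(180.2835−119.6709)=-1.0000; B=V−Δ·S=170.7850
Node (2,2) S=234.1344: V=(p*·0.0000+(1−p*)·2.4565)/1.07=0.5298; Δ=(0.0000−2.4565)/(271.5959−180.2835)=-0.0269; B=V−Δ·S=6.8286
Node (1,0) S=133.9800: V=(p*·15.3682+(1−p*)·67.6204)/1.07=25.6322; Δ=(15.3682−67.6204)/(155.4168−103.1646)=-1.0000; B=V−Δ·S=159.6122
Node (1,1) S=201.8400: V=(p*·0.5298+(1−p*)·15.3682)/1.07=3.6954; Δ=(0.5298−15.3682)/(234.1344−155.4168)=-0.1885; B=V−Δ·S=41.7427
Node (0,0) S=174.0000: V=(p*·3.6954+(1−p*)·25.6322)/1.07=8.1848; Δ=(3.6954−25.6322)/(201.8400−133.9800)=-0.3233; B=V−Δ·S=64.4330
Root portfolio cost Δ·174+B reproduces V0=8.1848.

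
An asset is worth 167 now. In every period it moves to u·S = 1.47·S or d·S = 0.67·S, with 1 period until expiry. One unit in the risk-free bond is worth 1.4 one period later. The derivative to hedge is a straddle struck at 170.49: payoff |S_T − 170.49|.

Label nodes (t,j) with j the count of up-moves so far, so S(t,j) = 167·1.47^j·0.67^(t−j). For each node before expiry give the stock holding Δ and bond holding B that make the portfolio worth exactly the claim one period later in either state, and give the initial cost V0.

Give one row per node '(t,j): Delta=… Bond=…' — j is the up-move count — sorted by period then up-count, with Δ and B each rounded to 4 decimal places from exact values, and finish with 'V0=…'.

No-arbitrage ⇒ martingale measure with p* = (R−d)/(u−d) = 0.9125.
Payoff layer (t=1): V(1,0)=58.6000, V(1,1)=75.0000
(0,0): S=167.0000. Δ = (V_up−V_dn)/(S_up−S_dn) = (75.0000−58.6000)/(245.4900−111.8900) = 0.1228. V = [p*·75.0000 + (1−p*)·58.6000]/1.4 = 52.5464. B = V − Δ·S = 32.0464.
Self-financing check: at every node Δ·S+B equals the discounted successor values.

(0,0): Delta=0.1228 Bond=32.0464
V0=52.5464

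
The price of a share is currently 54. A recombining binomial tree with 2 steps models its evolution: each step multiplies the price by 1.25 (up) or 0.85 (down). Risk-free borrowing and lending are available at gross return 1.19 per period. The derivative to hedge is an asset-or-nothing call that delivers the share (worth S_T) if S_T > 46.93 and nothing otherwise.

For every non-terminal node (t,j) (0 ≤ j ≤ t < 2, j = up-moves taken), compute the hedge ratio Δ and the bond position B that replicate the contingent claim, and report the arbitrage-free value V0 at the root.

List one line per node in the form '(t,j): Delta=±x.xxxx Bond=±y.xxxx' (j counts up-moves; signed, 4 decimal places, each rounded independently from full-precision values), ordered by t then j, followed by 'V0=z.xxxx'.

(0,0): Delta=1.2277 Bond=-12.9145
(1,0): Delta=3.1250 Bond=-102.4554
(1,1): Delta=1.0000 Bond=0.0000
V0=53.3801

Under the risk-neutral measure, an up-move has probability p* = (R−d)/(u−d) = 0.8500 and values discount at R = 1.19.
Payoff layer (t=2): V(2,0)=0.0000, V(2,1)=57.3750, V(2,2)=84.3750
Node (1,0) S=45.9000: V=(p*·57.3750+(1−p*)·0.0000)/1.19=40.9821; Δ=(57.3750−0.0000)/(57.3750−39.0150)=3.1250; B=V−Δ·S=-102.4554
Node (1,1) S=67.5000: V=(p*·84.3750+(1−p*)·57.3750)/1.19=67.5000; Δ=(84.3750−57.3750)/(84.3750−57.3750)=1.0000; B=V−Δ·S=0.0000
Node (0,0) S=54.0000: V=(p*·67.5000+(1−p*)·40.9821)/1.19=53.3801; Δ=(67.5000−40.9821)/(67.5000−45.9000)=1.2277; B=V−Δ·S=-12.9145
Root portfolio cost Δ·54+B reproduces V0=53.3801.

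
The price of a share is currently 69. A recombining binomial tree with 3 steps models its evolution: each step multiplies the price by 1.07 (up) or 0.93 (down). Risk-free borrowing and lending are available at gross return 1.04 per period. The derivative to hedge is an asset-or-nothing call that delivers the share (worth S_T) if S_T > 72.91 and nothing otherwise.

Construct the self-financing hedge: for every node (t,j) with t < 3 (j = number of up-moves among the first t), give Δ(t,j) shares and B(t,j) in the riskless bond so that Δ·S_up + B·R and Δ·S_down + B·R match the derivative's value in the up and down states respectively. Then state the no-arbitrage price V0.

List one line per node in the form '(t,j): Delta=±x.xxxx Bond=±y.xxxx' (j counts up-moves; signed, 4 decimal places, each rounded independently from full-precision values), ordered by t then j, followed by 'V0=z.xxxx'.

(0,0): Delta=3.0213 Bond=-146.0974
(1,0): Delta=6.1783 Bond=-354.5296
(1,1): Delta=2.2729 Bond=-96.6899
(2,0): Delta=0.0000 Bond=0.0000
(2,1): Delta=7.6429 Bond=-469.2682
(2,2): Delta=1.0000 Bond=0.0000
V0=62.3702

Risk-neutral probability p* = (R−d)/(u−d) = (1.04−0.93)/(1.07−0.93) = 0.7857.
At expiry t=3: V(3,0)=0.0000, V(3,1)=0.0000, V(3,2)=73.4682, V(3,3)=84.5280
  t=2,j=0: stock 59.6781 → up 63.8556 (V=0.0000), down 55.5006 (V=0.0000). Price 0.0000; hedge Δ=0.0000, bond B=0.0000.
  t=2,j=1: stock 68.6619 → up 73.4682 (V=73.4682), down 63.8556 (V=0.0000). Price 55.5048; hedge Δ=7.6429, bond B=-469.2682.
  t=2,j=2: stock 78.9981 → up 84.5280 (V=84.5280), down 73.4682 (V=73.4682). Price 78.9981; hedge Δ=1.0000, bond B=0.0000.
  t=1,j=0: stock 64.1700 → up 68.6619 (V=55.5048), down 59.6781 (V=0.0000). Price 41.9336; hedge Δ=6.1783, bond B=-354.5296.
  t=1,j=1: stock 73.8300 → up 78.9981 (V=78.9981), down 68.6619 (V=55.5048). Price 71.1191; hedge Δ=2.2729, bond B=-96.6899.
  t=0,j=0: stock 69.0000 → up 73.8300 (V=71.1191), down 64.1700 (V=41.9336). Price 62.3702; hedge Δ=3.0213, bond B=-146.0974.
Each (Δ,B) replicates both successor values, so the strategy is self-financing and V0 is arbitrage-free.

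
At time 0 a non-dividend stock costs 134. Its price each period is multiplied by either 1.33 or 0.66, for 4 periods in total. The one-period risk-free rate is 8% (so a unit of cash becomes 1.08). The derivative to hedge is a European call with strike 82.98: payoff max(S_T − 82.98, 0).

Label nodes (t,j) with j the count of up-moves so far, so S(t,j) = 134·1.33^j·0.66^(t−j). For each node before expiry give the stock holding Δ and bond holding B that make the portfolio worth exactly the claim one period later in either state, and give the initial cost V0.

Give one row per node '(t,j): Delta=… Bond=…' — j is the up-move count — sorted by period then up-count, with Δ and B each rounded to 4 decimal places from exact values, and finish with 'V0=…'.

No-arbitrage ⇒ martingale measure with p* = (R−d)/(u−d) = 0.6269.
Payoff layer (t=4): V(4,0)=0.0000, V(4,1)=0.0000, V(4,2)=20.2714, V(4,3)=125.0872, V(4,4)=336.3070
Node (3,0) S=38.5245: V=(p*·0.0000+(1−p*)·0.0000)/1.08=0.0000; Δ=(0.0000−0.0000)/(51.2375−25.4261)=0.0000; B=V−Δ·S=0.0000
Node (3,1) S=77.6326: V=(p*·20.2714+(1−p*)·0.0000)/1.08=11.7662; Δ=(20.2714−0.0000)/(103.2514−51.2375)=0.3897; B=V−Δ·S=-18.4897
Node (3,2) S=156.4415: V=(p*·125.0872+(1−p*)·20.2714)/1.08=79.6082; Δ=(125.0872−20.2714)/(208.0672−103.2514)=1.0000; B=V−Δ·S=-76.8333
Node (3,3) S=315.2534: V=(p*·336.3070+(1−p*)·125.0872)/1.08=238.4200; Δ=(336.3070−125.0872)/(419.2870−208.0672)=1.0000; B=V−Δ·S=-76.8333
Node (2,0) S=58.3704: V=(p*·11.7662+(1−p*)·0.0000)/1.08=6.8294; Δ=(11.7662−0.0000)/(77.6326−38.5245)=0.3009; B=V−Δ·S=-10.7320
Node (2,1) S=117.6252: V=(p*·79.6082+(1−p*)·11.7662)/1.08=50.2722; Δ=(79.6082−11.7662)/(156.4415−77.6326)=0.8608; B=V−Δ·S=-50.9845
Node (2,2) S=237.0326: V=(p*·238.4200+(1−p*)·79.6082)/1.08=165.8906; Δ=(238.4200−79.6082)/(315.2534−156.4415)=1.0000; B=V−Δ·S=-71.1420
Node (1,0) S=88.4400: V=(p*·50.2722+(1−p*)·6.8294)/1.08=31.5391; Δ=(50.2722−6.8294)/(117.6252−58.3704)=0.7332; B=V−Δ·S=-33.3009
Node (1,1) S=178.2200: V=(p*·165.8906+(1−p*)·50.2722)/1.08=113.6569; Δ=(165.8906−50.2722)/(237.0326−117.6252)=0.9683; B=V−Δ·S=-58.9079
Node (0,0) S=134.0000: V=(p*·113.6569+(1−p*)·31.5391)/1.08=76.8666; Δ=(113.6569−31.5391)/(178.2200−88.4400)=0.9147; B=V−Δ·S=-45.6973
Root portfolio cost Δ·134+B reproduces V0=76.8666.

(0,0): Delta=0.9147 Bond=-45.6973
(1,0): Delta=0.7332 Bond=-33.3009
(1,1): Delta=0.9683 Bond=-58.9079
(2,0): Delta=0.3009 Bond=-10.7320
(2,1): Delta=0.8608 Bond=-50.9845
(2,2): Delta=1.0000 Bond=-71.1420
(3,0): Delta=0.0000 Bond=0.0000
(3,1): Delta=0.3897 Bond=-18.4897
(3,2): Delta=1.0000 Bond=-76.8333
(3,3): Delta=1.0000 Bond=-76.8333
V0=76.8666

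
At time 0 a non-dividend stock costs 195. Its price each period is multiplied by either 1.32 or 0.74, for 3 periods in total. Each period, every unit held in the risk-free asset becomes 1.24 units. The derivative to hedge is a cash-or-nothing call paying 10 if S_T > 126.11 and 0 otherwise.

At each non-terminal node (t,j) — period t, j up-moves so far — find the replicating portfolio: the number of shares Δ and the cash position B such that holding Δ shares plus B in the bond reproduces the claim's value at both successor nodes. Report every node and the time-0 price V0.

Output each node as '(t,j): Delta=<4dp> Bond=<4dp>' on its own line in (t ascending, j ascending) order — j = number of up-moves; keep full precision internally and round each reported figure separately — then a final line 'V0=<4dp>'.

(0,0): Delta=0.0011 Bond=5.0178
(1,0): Delta=0.0133 Bond=4.4621
(1,1): Delta=0.0000 Bond=6.5036
(2,0): Delta=0.1615 Bond=-10.2892
(2,1): Delta=0.0000 Bond=8.0645
(2,2): Delta=0.0000 Bond=8.0645
V0=5.2311

The replicating-portfolio and risk-neutral prices coincide; use p* = (1.24−0.74)/(1.32−0.74) = 0.8621 for the latter.
At expiry t=3: V(3,0)=0.0000, V(3,1)=10.0000, V(3,2)=10.0000, V(3,3)=10.0000
Node (2,0) S=106.7820: V=(p*·10.0000+(1−p*)·0.0000)/1.24=6.9522; Δ=(10.0000−0.0000)/(140.9522−79.0187)=0.1615; B=V−Δ·S=-10.2892
Node (2,1) S=190.4760: V=(p*·10.0000+(1−p*)·10.0000)/1.24=8.0645; Δ=(10.0000−10.0000)/(251.4283−140.9522)=0.0000; B=V−Δ·S=8.0645
Node (2,2) S=339.7680: V=(p*·10.0000+(1−p*)·10.0000)/1.24=8.0645; Δ=(10.0000−10.0000)/(448.4938−251.4283)=0.0000; B=V−Δ·S=8.0645
Node (1,0) S=144.3000: V=(p*·8.0645+(1−p*)·6.9522)/1.24=6.3799; Δ=(8.0645−6.9522)/(190.4760−106.7820)=0.0133; B=V−Δ·S=4.4621
Node (1,1) S=257.4000: V=(p*·8.0645+(1−p*)·8.0645)/1.24=6.5036; Δ=(8.0645−8.0645)/(339.7680−190.4760)=0.0000; B=V−Δ·S=6.5036
Node (0,0) S=195.0000: V=(p*·6.5036+(1−p*)·6.3799)/1.24=5.2311; Δ=(6.5036−6.3799)/(257.4000−144.3000)=0.0011; B=V−Δ·S=5.0178
Root portfolio cost Δ·195+B reproduces V0=5.2311.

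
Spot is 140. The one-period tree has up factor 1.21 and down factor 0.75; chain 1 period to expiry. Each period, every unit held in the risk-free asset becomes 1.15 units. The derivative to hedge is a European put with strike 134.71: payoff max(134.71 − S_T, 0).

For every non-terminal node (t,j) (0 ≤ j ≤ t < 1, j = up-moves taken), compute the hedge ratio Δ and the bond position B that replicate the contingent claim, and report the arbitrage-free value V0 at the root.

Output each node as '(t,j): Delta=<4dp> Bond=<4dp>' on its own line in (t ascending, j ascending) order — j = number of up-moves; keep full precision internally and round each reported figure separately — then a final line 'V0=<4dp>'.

(0,0): Delta=-0.4613 Bond=67.9567
V0=3.3698

Since d<R<u, set p* = (R−d)/(u−d) = 0.8696; price each node as the discounted p*-expectation of its children.
Terminal payoffs: V(1,0)=29.7100, V(1,1)=0.0000
  t=0,j=0: stock 140.0000 → up 169.4000 (V=0.0000), down 105.0000 (V=29.7100). Price 3.3698; hedge Δ=-0.4613, bond B=67.9567.
The time-0 hedge costs 3.3698, which is the no-arbitrage price.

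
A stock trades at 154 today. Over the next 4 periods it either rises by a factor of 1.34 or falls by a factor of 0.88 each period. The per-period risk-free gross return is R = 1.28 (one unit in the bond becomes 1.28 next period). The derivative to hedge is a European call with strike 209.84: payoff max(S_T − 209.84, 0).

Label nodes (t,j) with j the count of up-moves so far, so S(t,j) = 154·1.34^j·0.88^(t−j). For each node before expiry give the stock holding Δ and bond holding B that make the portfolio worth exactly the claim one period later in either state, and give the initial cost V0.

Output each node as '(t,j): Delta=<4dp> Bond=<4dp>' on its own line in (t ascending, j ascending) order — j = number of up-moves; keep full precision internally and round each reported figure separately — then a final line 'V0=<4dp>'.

Risk-neutral probability p* = (R−d)/(u−d) = (1.28−0.88)/(1.34−0.88) = 0.8696.
At expiry t=4: V(4,0)=0.0000, V(4,1)=0.0000, V(4,2)=4.2989, V(4,3)=116.2352, V(4,4)=286.6836
(3,0): S=104.9467. Δ = (V_up−V_dn)/(S_up−S_dn) = (0.0000−0.0000)/(140.6286−92.3531) = 0.0000. V = [p*·0.0000 + (1−p*)·0.0000]/1.28 = 0.0000. B = V − Δ·S = 0.0000.
(3,1): S=159.8052. Δ = (V_up−V_dn)/(S_up−S_dn) = (4.2989−0.0000)/(214.1389−140.6286) = 0.0585. V = [p*·4.2989 + (1−p*)·0.0000]/1.28 = 2.9205. B = V − Δ·S = -6.4251.
(3,2): S=243.3397. Δ = (V_up−V_dn)/(S_up−S_dn) = (116.2352−4.2989)/(326.0752−214.1389) = 1.0000. V = [p*·116.2352 + (1−p*)·4.2989]/1.28 = 79.4022. B = V − Δ·S = -163.9375.
(3,3): S=370.5400. Δ = (V_up−V_dn)/(S_up−S_dn) = (286.6836−116.2352)/(496.5236−326.0752) = 1.0000. V = [p*·286.6836 + (1−p*)·116.2352]/1.28 = 206.6025. B = V − Δ·S = -163.9375.
(2,0): S=119.2576. Δ = (V_up−V_dn)/(S_up−S_dn) = (2.9205−0.0000)/(159.8052−104.9467) = 0.0532. V = [p*·2.9205 + (1−p*)·0.0000]/1.28 = 1.9840. B = V − Δ·S = -4.3648.
(2,1): S=181.5968. Δ = (V_up−V_dn)/(S_up−S_dn) = (79.4022−2.9205)/(243.3397−159.8052) = 0.9156. V = [p*·79.4022 + (1−p*)·2.9205]/1.28 = 54.2393. B = V − Δ·S = -112.0253.
(2,2): S=276.5224. Δ = (V_up−V_dn)/(S_up−S_dn) = (206.6025−79.4022)/(370.5400−243.3397) = 1.0000. V = [p*·206.6025 + (1−p*)·79.4022]/1.28 = 148.4462. B = V − Δ·S = -128.0762.
(1,0): S=135.5200. Δ = (V_up−V_dn)/(S_up−S_dn) = (54.2393−1.9840)/(181.5968−119.2576) = 0.8382. V = [p*·54.2393 + (1−p*)·1.9840]/1.28 = 37.0495. B = V − Δ·S = -76.5489.
(1,1): S=206.3600. Δ = (V_up−V_dn)/(S_up−S_dn) = (148.4462−54.2393)/(276.5224−181.5968) = 0.9924. V = [p*·148.4462 + (1−p*)·54.2393]/1.28 = 106.3737. B = V − Δ·S = -98.4239.
(0,0): S=154.0000. Δ = (V_up−V_dn)/(S_up−S_dn) = (106.3737−37.0495)/(206.3600−135.5200) = 0.9786. V = [p*·106.3737 + (1−p*)·37.0495]/1.28 = 76.0402. B = V − Δ·S = -74.6646.
Check: Δ(0,0)·S0 + B(0,0) = 76.0402 = V0.

(0,0): Delta=0.9786 Bond=-74.6646
(1,0): Delta=0.8382 Bond=-76.5489
(1,1): Delta=0.9924 Bond=-98.4239
(2,0): Delta=0.0532 Bond=-4.3648
(2,1): Delta=0.9156 Bond=-112.0253
(2,2): Delta=1.0000 Bond=-128.0762
(3,0): Delta=0.0000 Bond=0.0000
(3,1): Delta=0.0585 Bond=-6.4251
(3,2): Delta=1.0000 Bond=-163.9375
(3,3): Delta=1.0000 Bond=-163.9375
V0=76.0402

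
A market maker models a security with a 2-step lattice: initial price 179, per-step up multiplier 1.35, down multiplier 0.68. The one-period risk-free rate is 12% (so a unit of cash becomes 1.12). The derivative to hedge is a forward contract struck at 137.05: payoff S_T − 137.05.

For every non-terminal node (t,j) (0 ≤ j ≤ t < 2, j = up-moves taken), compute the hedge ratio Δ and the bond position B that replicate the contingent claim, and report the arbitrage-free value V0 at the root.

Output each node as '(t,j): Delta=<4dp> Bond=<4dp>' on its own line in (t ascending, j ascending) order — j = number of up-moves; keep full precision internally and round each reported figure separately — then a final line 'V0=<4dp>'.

(0,0): Delta=1.0000 Bond=-109.2554
(1,0): Delta=1.0000 Bond=-122.3661
(1,1): Delta=1.0000 Bond=-122.3661
V0=69.7446

Since d<R<u, set p* = (R−d)/(u−d) = 0.6567; price each node as the discounted p*-expectation of its children.
Payoff layer (t=2): V(2,0)=-54.2804, V(2,1)=27.2720, V(2,2)=189.1775
(1,0): S=121.7200. Δ = (V_up−V_dn)/(S_up−S_dn) = (27.2720−-54.2804)/(164.3220−82.7696) = 1.0000. V = [p*·27.2720 + (1−p*)·-54.2804]/1.12 = -0.6461. B = V − Δ·S = -122.3661.
(1,1): S=241.6500. Δ = (V_up−V_dn)/(S_up−S_dn) = (189.1775−27.2720)/(326.2275−164.3220) = 1.0000. V = [p*·189.1775 + (1−p*)·27.2720]/1.12 = 119.2839. B = V − Δ·S = -122.3661.
(0,0): S=179.0000. Δ = (V_up−V_dn)/(S_up−S_dn) = (119.2839−-0.6461)/(241.6500−121.7200) = 1.0000. V = [p*·119.2839 + (1−p*)·-0.6461]/1.12 = 69.7446. B = V − Δ·S = -109.2554.
The time-0 hedge costs 69.7446, which is the no-arbitrage price.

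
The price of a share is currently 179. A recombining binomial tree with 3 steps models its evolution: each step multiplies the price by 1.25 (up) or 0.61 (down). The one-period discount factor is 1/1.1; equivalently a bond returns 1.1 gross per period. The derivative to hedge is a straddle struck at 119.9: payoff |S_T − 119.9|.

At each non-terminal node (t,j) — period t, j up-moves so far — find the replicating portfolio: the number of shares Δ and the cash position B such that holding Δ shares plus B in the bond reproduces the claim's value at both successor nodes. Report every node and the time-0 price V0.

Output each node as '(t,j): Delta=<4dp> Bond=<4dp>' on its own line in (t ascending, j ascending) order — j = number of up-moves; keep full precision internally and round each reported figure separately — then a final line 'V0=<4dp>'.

Since d<R<u, set p* = (R−d)/(u−d) = 0.7656; price each node as the discounted p*-expectation of its children.
Payoff layer (t=3): V(3,0)=79.2704, V(3,1)=36.6426, V(3,2)=50.7094, V(3,3)=229.7094
Node (2,0) S=66.6059: V=(p*·36.6426+(1−p*)·79.2704)/1.1=42.3941; Δ=(36.6426−79.2704)/(83.2574−40.6296)=-1.0000; B=V−Δ·S=109.0000
Node (2,1) S=136.4875: V=(p*·50.7094+(1−p*)·36.6426)/1.1=43.1023; Δ=(50.7094−36.6426)/(170.6094−83.2574)=0.1610; B=V−Δ·S=21.1230
Node (2,2) S=279.6875: V=(p*·229.7094+(1−p*)·50.7094)/1.1=170.6875; Δ=(229.7094−50.7094)/(349.6094−170.6094)=1.0000; B=V−Δ·S=-109.0000
Node (1,0) S=109.1900: V=(p*·43.1023+(1−p*)·42.3941)/1.1=39.0330; Δ=(43.1023−42.3941)/(136.4875−66.6059)=0.0101; B=V−Δ·S=37.9265
Node (1,1) S=223.7500: V=(p*·170.6875+(1−p*)·43.1023)/1.1=127.9861; Δ=(170.6875−43.1023)/(279.6875−136.4875)=0.8910; B=V−Δ·S=-71.3658
Node (0,0) S=179.0000: V=(p*·127.9861+(1−p*)·39.0330)/1.1=97.3979; Δ=(127.9861−39.0330)/(223.7500−109.1900)=0.7765; B=V−Δ·S=-41.5913
Each (Δ,B) replicates both successor values, so the strategy is self-financing and V0 is arbitrage-free.

(0,0): Delta=0.7765 Bond=-41.5913
(1,0): Delta=0.0101 Bond=37.9265
(1,1): Delta=0.8910 Bond=-71.3658
(2,0): Delta=-1.0000 Bond=109.0000
(2,1): Delta=0.1610 Bond=21.1230
(2,2): Delta=1.0000 Bond=-109.0000
V0=97.3979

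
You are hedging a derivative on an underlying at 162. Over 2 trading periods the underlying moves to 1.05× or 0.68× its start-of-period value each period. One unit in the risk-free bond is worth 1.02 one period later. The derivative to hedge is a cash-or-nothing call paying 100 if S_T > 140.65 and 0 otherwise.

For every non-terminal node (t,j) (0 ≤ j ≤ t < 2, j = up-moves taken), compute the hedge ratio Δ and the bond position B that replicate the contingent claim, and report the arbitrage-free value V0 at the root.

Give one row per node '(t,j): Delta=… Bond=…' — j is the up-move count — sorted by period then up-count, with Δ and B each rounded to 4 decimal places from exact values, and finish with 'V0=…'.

(0,0): Delta=1.5030 Bond=-162.3245
(1,0): Delta=0.0000 Bond=0.0000
(1,1): Delta=1.5889 Bond=-180.1802
V0=81.1622

The replicating-portfolio and risk-neutral prices coincide; use p* = (1.02−0.68)/(1.05−0.68) = 0.9189 for the latter.
Terminal payoffs: V(2,0)=0.0000, V(2,1)=0.0000, V(2,2)=100.0000
  t=1,j=0: stock 110.1600 → up 115.6680 (V=0.0000), down 74.9088 (V=0.0000). Price 0.0000; hedge Δ=0.0000, bond B=0.0000.
  t=1,j=1: stock 170.1000 → up 178.6050 (V=100.0000), down 115.6680 (V=0.0000). Price 90.0901; hedge Δ=1.5889, bond B=-180.1802.
  t=0,j=0: stock 162.0000 → up 170.1000 (V=90.0901), down 110.1600 (V=0.0000). Price 81.1622; hedge Δ=1.5030, bond B=-162.3245.
Root portfolio cost Δ·162+B reproduces V0=81.1622.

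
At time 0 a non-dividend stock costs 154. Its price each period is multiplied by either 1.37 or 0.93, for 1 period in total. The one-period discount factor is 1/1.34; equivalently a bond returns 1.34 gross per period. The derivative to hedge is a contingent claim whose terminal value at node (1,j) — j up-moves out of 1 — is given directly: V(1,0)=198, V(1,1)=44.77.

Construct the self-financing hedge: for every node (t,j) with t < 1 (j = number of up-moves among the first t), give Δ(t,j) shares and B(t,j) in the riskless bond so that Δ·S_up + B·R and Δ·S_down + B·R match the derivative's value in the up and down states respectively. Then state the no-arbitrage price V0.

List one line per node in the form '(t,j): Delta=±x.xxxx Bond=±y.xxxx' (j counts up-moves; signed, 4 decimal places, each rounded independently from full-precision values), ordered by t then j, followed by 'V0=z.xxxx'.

(0,0): Delta=-2.2614 Bond=389.4571
V0=41.2071

Under the risk-neutral measure, an up-move has probability p* = (R−d)/(u−d) = 0.9318 and values discount at R = 1.34.
At expiry t=1: V(1,0)=198.0000, V(1,1)=44.7700
(0,0): S=154.0000. Δ = (V_up−V_dn)/(S_up−S_dn) = (44.7700−198.0000)/(210.9800−143.2200) = -2.2614. V = [p*·44.7700 + (1−p*)·198.0000]/1.34 = 41.2071. B = V − Δ·S = 389.4571.
Each (Δ,B) replicates both successor values, so the strategy is self-financing and V0 is arbitrage-free.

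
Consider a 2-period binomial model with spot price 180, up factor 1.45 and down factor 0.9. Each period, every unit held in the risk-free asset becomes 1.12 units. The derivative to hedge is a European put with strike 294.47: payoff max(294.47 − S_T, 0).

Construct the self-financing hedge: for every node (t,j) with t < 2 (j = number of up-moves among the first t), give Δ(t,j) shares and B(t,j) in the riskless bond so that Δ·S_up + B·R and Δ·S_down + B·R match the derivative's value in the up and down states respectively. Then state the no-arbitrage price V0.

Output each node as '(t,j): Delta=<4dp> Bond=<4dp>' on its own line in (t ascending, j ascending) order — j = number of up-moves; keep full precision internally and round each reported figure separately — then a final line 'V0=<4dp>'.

Risk-neutral probability p* = (R−d)/(u−d) = (1.12−0.9)/(1.45−0.9) = 0.4000.
Terminal values V(2,·): V(2,0)=148.6700, V(2,1)=59.5700, V(2,2)=0.0000
(1,0): S=162.0000. Δ = (V_up−V_dn)/(S_up−S_dn) = (59.5700−148.6700)/(234.9000−145.8000) = -1.0000. V = [p*·59.5700 + (1−p*)·148.6700]/1.12 = 100.9196. B = V − Δ·S = 262.9196.
(1,1): S=261.0000. Δ = (V_up−V_dn)/(S_up−S_dn) = (0.0000−59.5700)/(378.4500−234.9000) = -0.4150. V = [p*·0.0000 + (1−p*)·59.5700]/1.12 = 31.9125. B = V − Δ·S = 140.2216.
(0,0): S=180.0000. Δ = (V_up−V_dn)/(S_up−S_dn) = (31.9125−100.9196)/(261.0000−162.0000) = -0.6970. V = [p*·31.9125 + (1−p*)·100.9196]/1.12 = 65.4614. B = V − Δ·S = 190.9289.
Each (Δ,B) replicates both successor values, so the strategy is self-financing and V0 is arbitrage-free.

(0,0): Delta=-0.6970 Bond=190.9289
(1,0): Delta=-1.0000 Bond=262.9196
(1,1): Delta=-0.4150 Bond=140.2216
V0=65.4614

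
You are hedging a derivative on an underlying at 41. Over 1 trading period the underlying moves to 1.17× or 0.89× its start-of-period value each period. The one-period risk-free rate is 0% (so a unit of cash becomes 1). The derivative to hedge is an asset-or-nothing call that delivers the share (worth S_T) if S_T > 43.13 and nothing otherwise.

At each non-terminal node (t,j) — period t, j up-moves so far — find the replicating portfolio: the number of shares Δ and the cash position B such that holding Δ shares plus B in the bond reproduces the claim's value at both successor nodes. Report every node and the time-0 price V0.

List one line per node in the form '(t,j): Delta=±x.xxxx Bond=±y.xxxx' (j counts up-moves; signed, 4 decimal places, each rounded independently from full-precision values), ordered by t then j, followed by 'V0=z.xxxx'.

(0,0): Delta=4.1786 Bond=-152.4761
V0=18.8454

No-arbitrage ⇒ martingale measure with p* = (R−d)/(u−d) = 0.3929.
Payoff layer (t=1): V(1,0)=0.0000, V(1,1)=47.9700
(0,0): S=41.0000. Δ = (V_up−V_dn)/(S_up−S_dn) = (47.9700−0.0000)/(47.9700−36.4900) = 4.1786. V = [p*·47.9700 + (1−p*)·0.0000]/1 = 18.8454. B = V − Δ·S = -152.4761.
Self-financing check: at every node Δ·S+B equals the discounted successor values.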